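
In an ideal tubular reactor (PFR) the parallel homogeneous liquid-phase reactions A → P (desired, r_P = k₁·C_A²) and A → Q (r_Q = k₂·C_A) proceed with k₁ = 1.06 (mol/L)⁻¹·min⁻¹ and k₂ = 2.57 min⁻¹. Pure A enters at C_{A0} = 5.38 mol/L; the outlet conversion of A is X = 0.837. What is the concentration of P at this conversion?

2.42 mol/L

C_A = C_{A0}(1−X) = 0.8769 mol/L.
Along a PFR/batch, dC_Q/dC_A = −r_Q/(r_P+r_Q) = −k₂/(k₂+k₁·C_A).
Integrating from C_{A0} to C_A: C_Q = (2.57/1.06)·ln[(2.57+1.06·5.38)/(2.57+1.06·0.877)] = 2.425·ln(8.273/3.500) = 2.086 mol/L.
Then C_P = (C_{A0}−C_A) − C_Q = 4.503 − 2.086 = 2.417 mol/L.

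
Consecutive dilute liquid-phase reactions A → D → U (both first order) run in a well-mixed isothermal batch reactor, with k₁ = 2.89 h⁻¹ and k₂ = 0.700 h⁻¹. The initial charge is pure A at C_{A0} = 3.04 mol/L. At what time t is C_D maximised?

0.647 h

For first-order series the maximum of C_D occurs at t_opt = ln(k₂/k₁)/(k₂−k₁).
= ln(0.700/2.89)/(0.700−2.89) = ln(0.2422)/-2.190 = -1.418/-2.190 = 0.647 h.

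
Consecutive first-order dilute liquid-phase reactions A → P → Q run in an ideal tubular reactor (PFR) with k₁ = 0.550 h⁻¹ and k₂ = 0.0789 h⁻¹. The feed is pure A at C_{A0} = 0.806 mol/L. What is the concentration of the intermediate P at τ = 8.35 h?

0.477 mol/L

For first-order series with pure A initially, C_P(τ) = k₁C_{A0}/(k₂−k₁)·(e^(−k₁τ) − e^(−k₂τ)).
e^(−k₁τ) = e^(−0.550×8.35) = e^(−4.593) = 0.01013; e^(−k₂τ) = e^(−0.6588) = 0.5175.
C_P = 0.550×0.806/(0.0789−0.550) × (0.01013−0.5175) = (-0.9410)×(-0.5073) = 0.4774 mol/L.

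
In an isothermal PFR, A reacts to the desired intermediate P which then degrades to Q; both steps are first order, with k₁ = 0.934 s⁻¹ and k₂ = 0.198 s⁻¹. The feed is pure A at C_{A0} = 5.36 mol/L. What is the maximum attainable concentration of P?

Evaluating C_P at τ_opt = ln(k₂/k₁)/(k₂−k₁) gives C_{P,max}/C_{A0} = (k₁/k₂)^[k₂/(k₂−k₁)].
= (0.934/0.198)^(0.198/(0.198−0.934)) = (4.717)^(-0.2690) = 0.6588.
C_{P,max} = 0.6588×5.36 = 3.53 mol/L.

3.53 mol/L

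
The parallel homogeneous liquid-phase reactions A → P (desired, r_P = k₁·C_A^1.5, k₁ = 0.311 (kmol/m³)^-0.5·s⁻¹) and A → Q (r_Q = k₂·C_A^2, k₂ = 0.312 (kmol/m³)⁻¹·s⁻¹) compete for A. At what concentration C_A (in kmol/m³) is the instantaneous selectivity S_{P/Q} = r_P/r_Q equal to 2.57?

0.150 kmol/m³

S_{P/Q} = (k₁/k₂)·C_A^-0.5 ⇒ C_A = (S·k₂/k₁)^(-2).
= (2.57×0.312/0.311)^(-2) = (2.578)^(-2) = 0.150 kmol/m³.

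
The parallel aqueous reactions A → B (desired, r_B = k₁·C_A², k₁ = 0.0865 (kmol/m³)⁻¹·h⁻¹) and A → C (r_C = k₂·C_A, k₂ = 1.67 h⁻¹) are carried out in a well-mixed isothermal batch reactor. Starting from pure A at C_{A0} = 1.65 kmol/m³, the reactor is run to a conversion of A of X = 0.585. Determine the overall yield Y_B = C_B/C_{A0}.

0.0333

C_A = C_{A0}(1−X) = 0.6847 kmol/m³.
Along a PFR/batch, dC_C/dC_A = −r_C/(r_B+r_C) = −k₂/(k₂+k₁·C_A).
Integrating from C_{A0} to C_A: C_C = (1.67/0.0865)·ln[(1.67+0.0865·1.65)/(1.67+0.0865·0.685)] = 19.31·ln(1.813/1.729) = 0.9104 kmol/m³.
Then C_B = (C_{A0}−C_A) − C_C = 0.9652 − 0.9104 = 0.05487 kmol/m³.
Y_B = C_B/C_{A0} = 0.05487/1.65 = 0.0333.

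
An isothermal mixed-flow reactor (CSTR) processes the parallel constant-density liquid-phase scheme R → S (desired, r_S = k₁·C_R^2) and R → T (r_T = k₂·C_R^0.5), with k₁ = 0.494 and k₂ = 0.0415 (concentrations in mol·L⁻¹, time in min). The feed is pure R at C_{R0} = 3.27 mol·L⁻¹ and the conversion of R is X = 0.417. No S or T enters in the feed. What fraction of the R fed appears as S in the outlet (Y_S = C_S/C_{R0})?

0.404

Exit C_R = C_{R0}(1−X) = 3.27×0.583 = 1.906 mol·L⁻¹.
A CSTR operates uniformly at the exit composition, giving r_S = 1.795 and r_T = 0.05730 (each k·C_R^n at C_R = 1.906).
Fraction of consumed R going to S: r_S/(r_S+r_T) = 0.9691.
C_S = 0.9691·C_{R0}·X = 0.9691×3.27×0.417 = 1.32 mol·L⁻¹; Y_S = C_S/C_{R0} = 0.404.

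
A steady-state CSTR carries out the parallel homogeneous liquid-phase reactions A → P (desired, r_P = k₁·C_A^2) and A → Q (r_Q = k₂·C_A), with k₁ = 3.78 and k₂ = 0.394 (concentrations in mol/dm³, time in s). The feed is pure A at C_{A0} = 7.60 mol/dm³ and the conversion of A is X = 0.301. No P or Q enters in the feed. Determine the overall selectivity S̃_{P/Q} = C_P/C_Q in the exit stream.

Exit C_A = C_{A0}(1−X) = 7.60×0.699 = 5.312 mol/dm³.
In a CSTR the entire volume is at exit conditions, so r_P = 3.78×5.312^2 = 106.7 and r_Q = 0.394×5.312 = 2.093.
Overall selectivity = C_P/C_Q = r_Pτ/(r_Qτ) = r_P/r_Q = 51.0.

51.0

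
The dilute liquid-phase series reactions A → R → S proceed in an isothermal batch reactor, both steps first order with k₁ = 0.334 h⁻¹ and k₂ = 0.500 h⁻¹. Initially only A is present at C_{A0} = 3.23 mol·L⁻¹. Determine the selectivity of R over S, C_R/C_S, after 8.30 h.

Solving the coupled first-order balances gives C_R(t) = [k₁/(k₂−k₁)]·C_{A0}·(e^(−k₁t) − e^(−k₂t)).
e^(−k₁t) = e^(−0.334×8.30) = e^(−2.772) = 0.06252; e^(−k₂t) = e^(−4.150) = 0.01576.
C_R = 0.334×3.23/(0.500−0.334) × (0.06252−0.01576) = 6.499×0.04676 = 0.3039 mol·L⁻¹.
C_A = C_{A0}e^(−k₁t) = 0.2020 mol·L⁻¹, so C_S = C_{A0}−C_A−C_R = 2.724 mol·L⁻¹; C_R/C_S = 0.112.

0.112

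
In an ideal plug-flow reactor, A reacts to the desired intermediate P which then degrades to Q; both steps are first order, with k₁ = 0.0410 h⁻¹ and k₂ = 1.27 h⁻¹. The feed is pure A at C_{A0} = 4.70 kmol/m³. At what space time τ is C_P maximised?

For first-order series the maximum of C_P occurs at τ_opt = ln(k₂/k₁)/(k₂−k₁).
= ln(1.27/0.0410)/(1.27−0.0410) = ln(30.98)/1.229 = 3.433/1.229 = 2.79 h.

2.79 h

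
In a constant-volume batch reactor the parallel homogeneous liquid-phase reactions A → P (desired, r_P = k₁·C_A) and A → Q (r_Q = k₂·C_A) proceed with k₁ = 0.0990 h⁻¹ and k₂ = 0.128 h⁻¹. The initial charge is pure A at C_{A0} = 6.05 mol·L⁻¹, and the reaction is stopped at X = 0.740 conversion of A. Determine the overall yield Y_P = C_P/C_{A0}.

0.323

C_A = C_{A0}(1−X) = 1.573 mol·L⁻¹.
Both paths are first order in A, so the instantaneous fraction to P is constant: dC_P/d(−C_A) = k₁/(k₁+k₂) = 0.4361.
C_P = 0.4361·(C_{A0}−C_A) = 0.4361×4.477 = 1.95 mol·L⁻¹.
Y_P = C_P/C_{A0} = 1.953/6.05 = 0.323.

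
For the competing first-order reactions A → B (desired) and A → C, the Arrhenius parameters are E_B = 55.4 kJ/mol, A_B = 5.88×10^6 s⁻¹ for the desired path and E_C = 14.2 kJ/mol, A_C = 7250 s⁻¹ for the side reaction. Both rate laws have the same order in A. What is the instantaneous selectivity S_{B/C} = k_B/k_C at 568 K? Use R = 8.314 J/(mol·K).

With equal orders, S_{B/C} = k_B/k_C = (A_B/A_C)·exp[(E_C−E_B)/(RT)].
(E_C−E_B)/(RT) = (14.2−55.4)×10³/(8.314×568) = -41200/4722 = -8.724.
k_B/k_C = (5.88×10^6/7250)·exp(-8.724) = 811.0 × 1.626×10^-4 = 0.132.
Since E_B > E_C, raising the temperature improves selectivity toward B.

0.132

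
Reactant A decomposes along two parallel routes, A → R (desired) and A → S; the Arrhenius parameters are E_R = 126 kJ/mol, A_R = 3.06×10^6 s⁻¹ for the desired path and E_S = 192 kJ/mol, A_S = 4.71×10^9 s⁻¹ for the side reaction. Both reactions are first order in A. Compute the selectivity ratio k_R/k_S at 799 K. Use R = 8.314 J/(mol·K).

13.4

k_R/k_S = (A_R/A_S)·exp[−(E_R−E_S)/(RT)] = (A_R/A_S)·exp[(E_S−E_R)/(RT)].
(E_S−E_R)/(RT) = (192−126)×10³/(8.314×799) = 66000/6643 = 9.935.
k_R/k_S = (3.06×10^6/4.71×10^9)·exp(9.935) = 6.497×10^-4 × 20649 = 13.4.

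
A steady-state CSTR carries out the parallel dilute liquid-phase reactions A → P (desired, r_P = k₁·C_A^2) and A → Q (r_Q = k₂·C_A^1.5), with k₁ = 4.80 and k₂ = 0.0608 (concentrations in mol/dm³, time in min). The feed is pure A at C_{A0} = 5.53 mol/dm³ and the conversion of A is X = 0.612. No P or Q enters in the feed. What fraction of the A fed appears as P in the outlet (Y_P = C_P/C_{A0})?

Exit C_A = C_{A0}(1−X) = 5.53×0.388 = 2.146 mol/dm³.
Rates in a CSTR are evaluated at the outlet concentration: r_P = 4.80×2.146^2 = 22.10, r_Q = 0.0608×2.146^1.5 = 0.1911.
Fraction of consumed A going to P: r_P/(r_P+r_Q) = 0.9914.
C_P = 0.9914·C_{A0}·X = 0.9914×5.53×0.612 = 3.36 mol/dm³; Y_P = C_P/C_{A0} = 0.607.

0.607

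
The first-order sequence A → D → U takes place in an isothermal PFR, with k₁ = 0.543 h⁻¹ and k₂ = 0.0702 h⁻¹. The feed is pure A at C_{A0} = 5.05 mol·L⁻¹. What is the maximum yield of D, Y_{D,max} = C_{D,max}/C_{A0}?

0.738

Evaluating C_D at τ_opt = ln(k₂/k₁)/(k₂−k₁) gives C_{D,max}/C_{A0} = (k₁/k₂)^[k₂/(k₂−k₁)].
= (0.543/0.0702)^(0.0702/(0.0702−0.543)) = (7.735)^(-0.1485) = 0.7380.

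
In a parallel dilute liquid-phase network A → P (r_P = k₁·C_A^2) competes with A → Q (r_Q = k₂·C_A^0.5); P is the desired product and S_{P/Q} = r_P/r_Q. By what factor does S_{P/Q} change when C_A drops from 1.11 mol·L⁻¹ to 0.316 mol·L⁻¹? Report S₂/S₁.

0.152

S_{P/Q} = (k₁/k₂)·C_A^1.5, so S₂/S₁ = (C_{A,2}/C_{A,1})^1.5.
= (0.316/1.11)^1.5 = (0.2847)^1.5 = 0.152.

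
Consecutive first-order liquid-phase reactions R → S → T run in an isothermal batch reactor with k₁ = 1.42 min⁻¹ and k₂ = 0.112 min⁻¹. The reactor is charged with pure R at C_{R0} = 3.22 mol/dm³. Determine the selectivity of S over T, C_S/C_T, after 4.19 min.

Solving the coupled first-order balances gives C_S(t) = [k₁/(k₂−k₁)]·C_{R0}·(e^(−k₁t) − e^(−k₂t)).
e^(−k₁t) = e^(−1.42×4.19) = e^(−5.950) = 0.002606; e^(−k₂t) = e^(−0.4693) = 0.6255.
C_S = 1.42×3.22/(0.112−1.42) × (0.002606−0.6255) = (-3.496)×(-0.6228) = 2.177 mol/dm³.
C_R = C_{R0}e^(−k₁t) = 0.008392 mol/dm³, so C_T = C_{R0}−C_R−C_S = 1.034 mol/dm³; C_S/C_T = 2.11.

2.11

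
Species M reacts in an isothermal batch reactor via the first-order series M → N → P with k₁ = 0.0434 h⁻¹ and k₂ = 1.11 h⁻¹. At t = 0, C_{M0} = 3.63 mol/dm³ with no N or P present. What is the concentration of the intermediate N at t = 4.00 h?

The intermediate concentration in a first-order A→B→C sequence is C_N = k₁C_{M0}(e^(−k₁t) − e^(−k₂t))/(k₂−k₁).
e^(−k₁t) = e^(−0.0434×4.00) = e^(−0.1736) = 0.8406; e^(−k₂t) = e^(−4.440) = 0.01180.
C_N = 0.0434×3.63/(1.11−0.0434) × (0.8406−0.01180) = 0.1477×0.8288 = 0.1224 mol/dm³.

0.122 mol/dm³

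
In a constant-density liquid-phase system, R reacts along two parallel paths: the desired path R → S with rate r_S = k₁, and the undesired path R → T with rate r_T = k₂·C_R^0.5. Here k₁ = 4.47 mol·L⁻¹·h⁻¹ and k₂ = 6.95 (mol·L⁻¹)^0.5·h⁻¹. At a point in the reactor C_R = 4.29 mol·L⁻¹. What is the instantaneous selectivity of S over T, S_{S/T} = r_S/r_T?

0.311

S_{S/T} = r_S/r_T = (k₁)/(k₂·C_R^0.5) = (k₁/k₂)·C_R^-0.5.
= (4.47) / (6.95×4.290^0.5) = 4.470/14.40 = 0.311.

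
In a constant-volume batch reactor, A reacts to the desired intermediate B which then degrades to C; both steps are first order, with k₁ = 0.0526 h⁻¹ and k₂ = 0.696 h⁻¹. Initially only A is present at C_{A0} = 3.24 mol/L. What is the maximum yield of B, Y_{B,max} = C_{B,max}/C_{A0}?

0.0612

For a first-order series the maximum intermediate yield is C_{B,max}/C_{A0} = (k₁/k₂)^[k₂/(k₂−k₁)].
= (0.0526/0.696)^(0.696/(0.696−0.0526)) = (0.07557)^(1.082) = 0.06119.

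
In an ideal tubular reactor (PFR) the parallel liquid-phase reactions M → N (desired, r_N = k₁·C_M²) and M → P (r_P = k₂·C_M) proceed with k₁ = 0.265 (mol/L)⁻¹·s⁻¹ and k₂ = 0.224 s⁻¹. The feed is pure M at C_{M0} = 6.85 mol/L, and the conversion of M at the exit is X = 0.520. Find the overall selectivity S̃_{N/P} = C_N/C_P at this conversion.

C_M = C_{M0}(1−X) = 3.288 mol/L.
Along a PFR/batch, dC_P/dC_M = −r_P/(r_N+r_P) = −k₂/(k₂+k₁·C_M).
Integrating from C_{M0} to C_M: C_P = (0.224/0.265)·ln[(0.224+0.265·6.85)/(0.224+0.265·3.29)] = 0.8453·ln(2.039/1.095) = 0.5254 mol/L.
Then C_N = (C_{M0}−C_M) − C_P = 3.562 − 0.5254 = 3.037 mol/L.
S̃_{N/P} = C_N/C_P = 3.037/0.5254 = 5.78.

5.78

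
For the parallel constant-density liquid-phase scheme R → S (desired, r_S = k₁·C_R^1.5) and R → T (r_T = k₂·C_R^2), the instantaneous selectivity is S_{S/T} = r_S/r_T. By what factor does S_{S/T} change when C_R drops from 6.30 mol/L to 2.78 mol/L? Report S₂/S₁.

1.51

S_{S/T} = (k₁/k₂)·C_R^-0.5, so S₂/S₁ = (C_{R,2}/C_{R,1})^-0.5.
= (2.78/6.30)^(-0.5) = (0.4413)^(-0.5) = 1.51.
Selectivity toward S rises as C_R falls — low-concentration operation is favoured.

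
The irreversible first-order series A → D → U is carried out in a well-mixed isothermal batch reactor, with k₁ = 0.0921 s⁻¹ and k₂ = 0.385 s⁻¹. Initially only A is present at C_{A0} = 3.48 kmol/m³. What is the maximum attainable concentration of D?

For a first-order series the maximum intermediate yield is C_{D,max}/C_{A0} = (k₁/k₂)^[k₂/(k₂−k₁)].
= (0.0921/0.385)^(0.385/(0.385−0.0921)) = (0.2392)^(1.314) = 0.1526.
C_{D,max} = 0.1526×3.48 = 0.531 kmol/m³.

0.531 kmol/m³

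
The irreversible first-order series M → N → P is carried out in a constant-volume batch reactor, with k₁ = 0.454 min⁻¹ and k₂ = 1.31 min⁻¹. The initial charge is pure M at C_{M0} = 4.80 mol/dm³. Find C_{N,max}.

0.948 mol/dm³

For a first-order series the maximum intermediate yield is C_{N,max}/C_{M0} = (k₁/k₂)^[k₂/(k₂−k₁)].
= (0.454/1.31)^(1.31/(1.31−0.454)) = (0.3466)^(1.530) = 0.1976.
C_{N,max} = 0.1976×4.80 = 0.948 mol/dm³.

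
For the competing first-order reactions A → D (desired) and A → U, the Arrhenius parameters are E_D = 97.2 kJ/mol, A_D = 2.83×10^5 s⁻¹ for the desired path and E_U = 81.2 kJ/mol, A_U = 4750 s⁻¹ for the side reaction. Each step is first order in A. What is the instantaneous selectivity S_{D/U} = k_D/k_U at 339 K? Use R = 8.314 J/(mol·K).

k_D/k_U = (A_D/A_U)·exp[−(E_D−E_U)/(RT)] = (A_D/A_U)·exp[(E_U−E_D)/(RT)].
(E_U−E_D)/(RT) = (81.2−97.2)×10³/(8.314×339) = -16000/2818 = -5.677.
k_D/k_U = (2.83×10^5/4750)·exp(-5.677) = 59.58 × 0.003424 = 0.204.
Since E_D > E_U, raising the temperature improves selectivity toward D.

0.204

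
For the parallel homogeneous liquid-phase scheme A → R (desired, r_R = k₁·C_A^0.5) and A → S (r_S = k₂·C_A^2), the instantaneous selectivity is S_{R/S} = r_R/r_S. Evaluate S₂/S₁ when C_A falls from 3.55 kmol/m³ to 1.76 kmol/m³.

2.86

S_{R/S} = (k₁/k₂)·C_A^-1.5, so S₂/S₁ = (C_{A,2}/C_{A,1})^-1.5.
= (1.76/3.55)^(-1.5) = (0.4958)^(-1.5) = 2.86.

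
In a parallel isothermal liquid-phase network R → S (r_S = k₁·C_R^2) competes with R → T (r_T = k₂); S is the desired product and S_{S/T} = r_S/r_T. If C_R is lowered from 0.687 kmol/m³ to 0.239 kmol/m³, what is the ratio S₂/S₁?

0.121

S_{S/T} = (k₁/k₂)·C_R^2, so S₂/S₁ = (C_{R,2}/C_{R,1})^2.
= (0.239/0.687)^2 = (0.3479)^2 = 0.121.
Selectivity toward S falls as C_R falls — high-concentration operation is favoured.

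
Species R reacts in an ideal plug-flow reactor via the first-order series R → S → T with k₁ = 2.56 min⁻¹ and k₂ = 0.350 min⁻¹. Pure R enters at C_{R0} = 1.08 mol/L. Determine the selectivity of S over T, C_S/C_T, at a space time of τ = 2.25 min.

For first-order series with pure R initially, C_S(τ) = k₁C_{R0}/(k₂−k₁)·(e^(−k₁τ) − e^(−k₂τ)).
e^(−k₁τ) = e^(−2.56×2.25) = e^(−5.760) = 0.003151; e^(−k₂τ) = e^(−0.7875) = 0.4550.
C_S = 2.56×1.08/(0.350−2.56) × (0.003151−0.4550) = (-1.251)×(-0.4518) = 0.5653 mol/L.
C_R = C_{R0}e^(−k₁τ) = 0.003403 mol/L, so C_T = C_{R0}−C_R−C_S = 0.5113 mol/L; C_S/C_T = 1.11.

1.11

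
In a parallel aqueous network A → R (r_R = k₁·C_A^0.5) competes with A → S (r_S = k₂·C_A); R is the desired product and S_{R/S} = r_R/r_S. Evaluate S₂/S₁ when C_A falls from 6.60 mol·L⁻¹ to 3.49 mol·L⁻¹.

1.38

S_{R/S} = (k₁/k₂)·C_A^-0.5, so S₂/S₁ = (C_{A,2}/C_{A,1})^-0.5.
= (3.49/6.60)^(-0.5) = (0.5288)^(-0.5) = 1.38.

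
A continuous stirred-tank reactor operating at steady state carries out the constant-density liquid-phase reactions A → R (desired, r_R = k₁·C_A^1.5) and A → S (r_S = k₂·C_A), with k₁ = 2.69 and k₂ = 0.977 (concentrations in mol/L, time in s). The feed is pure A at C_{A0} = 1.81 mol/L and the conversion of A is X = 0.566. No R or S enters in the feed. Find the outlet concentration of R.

Exit C_A = C_{A0}(1−X) = 1.81×0.434 = 0.7855 mol/L.
In a CSTR the entire volume is at exit conditions, so r_R = 2.69×0.7855^1.5 = 1.873 and r_S = 0.977×0.7855 = 0.7675.
Fraction of consumed A going to R: r_R/(r_R+r_S) = 0.7093.
C_R = 0.7093·C_{A0}·X = 0.7093×1.81×0.566 = 0.727 mol/L.

0.727 mol/L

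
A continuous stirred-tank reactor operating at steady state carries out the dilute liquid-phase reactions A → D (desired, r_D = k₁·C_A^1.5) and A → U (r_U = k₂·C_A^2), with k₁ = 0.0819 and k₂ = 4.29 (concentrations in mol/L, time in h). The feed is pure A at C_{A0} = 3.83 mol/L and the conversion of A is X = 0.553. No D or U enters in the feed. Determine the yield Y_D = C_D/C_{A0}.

Exit C_A = C_{A0}(1−X) = 3.83×0.447 = 1.712 mol/L.
A CSTR operates uniformly at the exit composition, giving r_D = 0.1835 and r_U = 12.57 (each k·C_A^n at C_A = 1.712).
Fraction of consumed A going to D: r_D/(r_D+r_U) = 0.01438.
C_D = 0.01438·C_{A0}·X = 0.01438×3.83×0.553 = 0.0305 mol/L; Y_D = C_D/C_{A0} = 0.00795.

0.00795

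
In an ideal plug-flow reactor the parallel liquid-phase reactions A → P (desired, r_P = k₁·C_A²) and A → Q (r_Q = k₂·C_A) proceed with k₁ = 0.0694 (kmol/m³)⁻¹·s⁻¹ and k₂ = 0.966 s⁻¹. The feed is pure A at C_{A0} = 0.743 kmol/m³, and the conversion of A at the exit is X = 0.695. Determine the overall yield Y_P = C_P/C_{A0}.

C_A = C_{A0}(1−X) = 0.2266 kmol/m³.
Along a PFR/batch, dC_Q/dC_A = −r_Q/(r_P+r_Q) = −k₂/(k₂+k₁·C_A).
Integrating from C_{A0} to C_A: C_Q = (0.966/0.0694)·ln[(0.966+0.0694·0.743)/(0.966+0.0694·0.227)] = 13.92·ln(1.018/0.9817) = 0.4991 kmol/m³.
Then C_P = (C_{A0}−C_A) − C_Q = 0.5164 − 0.4991 = 0.01733 kmol/m³.
Y_P = C_P/C_{A0} = 0.01733/0.743 = 0.0233.

0.0233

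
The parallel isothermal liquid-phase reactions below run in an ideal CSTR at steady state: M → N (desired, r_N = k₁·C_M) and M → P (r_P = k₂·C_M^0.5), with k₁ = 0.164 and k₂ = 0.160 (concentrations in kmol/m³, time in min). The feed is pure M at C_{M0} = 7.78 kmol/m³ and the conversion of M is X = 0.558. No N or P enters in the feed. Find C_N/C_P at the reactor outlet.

1.90

Exit C_M = C_{M0}(1−X) = 7.78×0.442 = 3.439 kmol/m³.
A CSTR operates uniformly at the exit composition, giving r_N = 0.5640 and r_P = 0.2967 (each k·C_M^n at C_M = 3.439).
Overall selectivity = C_N/C_P = r_Nτ/(r_Pτ) = r_N/r_P = 1.90.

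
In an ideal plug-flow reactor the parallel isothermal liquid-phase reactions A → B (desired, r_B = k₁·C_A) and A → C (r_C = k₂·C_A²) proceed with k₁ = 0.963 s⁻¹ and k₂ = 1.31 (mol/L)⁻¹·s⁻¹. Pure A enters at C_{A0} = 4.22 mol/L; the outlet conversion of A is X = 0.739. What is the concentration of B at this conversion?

C_A = C_{A0}(1−X) = 1.101 mol/L.
Along a PFR/batch, dC_B/dC_A = −r_B/(r_B+r_C) = −k₁/(k₁+k₂·C_A).
Integrating from C_{A0} to C_A: C_B = (0.963/1.31)·ln[(0.963+1.31·4.22)/(0.963+1.31·1.10)] = 0.7351·ln(6.491/2.406) = 0.7296 mol/L.

0.730 mol/L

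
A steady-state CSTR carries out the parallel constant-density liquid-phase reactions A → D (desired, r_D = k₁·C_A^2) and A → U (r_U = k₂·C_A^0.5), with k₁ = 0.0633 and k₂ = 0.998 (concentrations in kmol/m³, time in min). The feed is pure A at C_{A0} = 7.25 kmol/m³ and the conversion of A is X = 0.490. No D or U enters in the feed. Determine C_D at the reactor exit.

1.10 kmol/m³

Exit C_A = C_{A0}(1−X) = 7.25×0.510 = 3.698 kmol/m³.
A CSTR operates uniformly at the exit composition, giving r_D = 0.8654 and r_U = 1.919 (each k·C_A^n at C_A = 3.698).
Fraction of consumed A going to D: r_D/(r_D+r_U) = 0.3108.
C_D = 0.3108·C_{A0}·X = 0.3108×7.25×0.490 = 1.10 kmol/m³.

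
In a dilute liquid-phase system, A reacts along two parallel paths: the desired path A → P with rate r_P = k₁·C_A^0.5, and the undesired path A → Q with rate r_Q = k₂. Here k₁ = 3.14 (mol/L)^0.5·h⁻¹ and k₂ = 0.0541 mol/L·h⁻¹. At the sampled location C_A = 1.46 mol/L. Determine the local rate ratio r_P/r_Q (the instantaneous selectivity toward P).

S_{P/Q} = r_P/r_Q = (k₁·C_A^0.5)/(k₂) = (k₁/k₂)·C_A^0.5.
= (3.14×1.460^0.5) / (0.0541) = 3.794/0.05410 = 70.1.

70.1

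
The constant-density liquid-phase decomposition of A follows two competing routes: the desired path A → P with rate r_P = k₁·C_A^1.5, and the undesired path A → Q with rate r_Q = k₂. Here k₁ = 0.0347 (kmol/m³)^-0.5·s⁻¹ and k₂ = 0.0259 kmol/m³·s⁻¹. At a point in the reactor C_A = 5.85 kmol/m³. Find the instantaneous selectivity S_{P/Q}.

S_{P/Q} = r_P/r_Q = (k₁·C_A^1.5)/(k₂) = (k₁/k₂)·C_A^1.5.
= (0.0347×5.850^1.5) / (0.0259) = 0.4910/0.02590 = 19.0.
Since the desired path is higher order in A, keeping C_A high (PFR or concentrated feed) favours P.

19.0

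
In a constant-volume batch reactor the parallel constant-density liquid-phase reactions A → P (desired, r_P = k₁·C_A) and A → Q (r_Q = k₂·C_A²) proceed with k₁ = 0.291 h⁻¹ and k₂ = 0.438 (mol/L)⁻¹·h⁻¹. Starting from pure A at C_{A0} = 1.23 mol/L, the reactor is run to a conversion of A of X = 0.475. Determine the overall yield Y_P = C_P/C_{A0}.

0.199

C_A = C_{A0}(1−X) = 0.6458 mol/L.
Along a PFR/batch, dC_P/dC_A = −r_P/(r_P+r_Q) = −k₁/(k₁+k₂·C_A).
Integrating from C_{A0} to C_A: C_P = (0.291/0.438)·ln[(0.291+0.438·1.23)/(0.291+0.438·0.646)] = 0.6644·ln(0.8297/0.5738) = 0.2450 mol/L.
Y_P = C_P/C_{A0} = 0.2450/1.23 = 0.199.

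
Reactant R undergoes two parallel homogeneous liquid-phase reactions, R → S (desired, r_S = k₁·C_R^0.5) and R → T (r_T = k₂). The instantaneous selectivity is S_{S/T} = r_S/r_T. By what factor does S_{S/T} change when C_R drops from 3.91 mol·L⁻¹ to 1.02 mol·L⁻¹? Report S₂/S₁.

0.511

S_{S/T} = (k₁/k₂)·C_R^0.5, so S₂/S₁ = (C_{R,2}/C_{R,1})^0.5.
= (1.02/3.91)^0.5 = (0.2609)^0.5 = 0.511.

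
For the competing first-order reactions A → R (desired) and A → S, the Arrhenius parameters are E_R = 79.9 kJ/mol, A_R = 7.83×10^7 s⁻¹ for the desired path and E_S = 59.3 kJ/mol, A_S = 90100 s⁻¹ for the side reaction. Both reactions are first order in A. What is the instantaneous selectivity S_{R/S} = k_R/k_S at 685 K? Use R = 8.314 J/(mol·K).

23.3

With equal orders, S_{R/S} = k_R/k_S = (A_R/A_S)·exp[(E_S−E_R)/(RT)].
(E_S−E_R)/(RT) = (59.3−79.9)×10³/(8.314×685) = -20600/5695 = -3.617.
k_R/k_S = (7.83×10^7/90100)·exp(-3.617) = 869.0 × 0.02686 = 23.3.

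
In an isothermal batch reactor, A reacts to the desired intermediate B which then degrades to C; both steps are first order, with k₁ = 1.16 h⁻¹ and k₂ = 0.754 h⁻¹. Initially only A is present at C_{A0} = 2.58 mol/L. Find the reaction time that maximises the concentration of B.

The intermediate peaks when r₁ = r₂, i.e. k₁e^(−k₁t) = k₂e^(−k₂t), giving t_opt = ln(k₂/k₁)/(k₂−k₁).
= ln(0.754/1.16)/(0.754−1.16) = ln(0.6500)/-0.4060 = -0.4308/-0.4060 = 1.06 h.

1.06 h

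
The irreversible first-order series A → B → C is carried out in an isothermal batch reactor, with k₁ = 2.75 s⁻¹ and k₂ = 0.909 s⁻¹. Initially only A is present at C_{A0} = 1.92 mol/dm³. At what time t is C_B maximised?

0.601 s

Setting dC_B/dt = 0 gives t_opt = ln(k₂/k₁)/(k₂−k₁).
= ln(0.909/2.75)/(0.909−2.75) = ln(0.3305)/-1.841 = -1.107/-1.841 = 0.601 s.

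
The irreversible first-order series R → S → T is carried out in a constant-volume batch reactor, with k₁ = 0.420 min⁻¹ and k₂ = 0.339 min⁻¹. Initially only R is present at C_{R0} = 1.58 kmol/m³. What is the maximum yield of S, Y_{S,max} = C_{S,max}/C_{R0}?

0.408

Evaluating C_S at t_opt = ln(k₂/k₁)/(k₂−k₁) gives C_{S,max}/C_{R0} = (k₁/k₂)^[k₂/(k₂−k₁)].
= (0.420/0.339)^(0.339/(0.339−0.420)) = (1.239)^(-4.185) = 0.4079.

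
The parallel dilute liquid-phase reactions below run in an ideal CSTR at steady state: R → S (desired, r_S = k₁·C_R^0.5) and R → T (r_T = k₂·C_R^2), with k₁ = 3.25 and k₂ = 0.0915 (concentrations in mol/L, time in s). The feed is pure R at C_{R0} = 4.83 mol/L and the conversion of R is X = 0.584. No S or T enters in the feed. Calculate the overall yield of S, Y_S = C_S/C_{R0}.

0.541

Exit C_R = C_{R0}(1−X) = 4.83×0.416 = 2.009 mol/L.
A CSTR operates uniformly at the exit composition, giving r_S = 4.607 and r_T = 0.3694 (each k·C_R^n at C_R = 2.009).
Fraction of consumed R going to S: r_S/(r_S+r_T) = 0.9258.
C_S = 0.9258·C_{R0}·X = 0.9258×4.83×0.584 = 2.61 mol/L; Y_S = C_S/C_{R0} = 0.541.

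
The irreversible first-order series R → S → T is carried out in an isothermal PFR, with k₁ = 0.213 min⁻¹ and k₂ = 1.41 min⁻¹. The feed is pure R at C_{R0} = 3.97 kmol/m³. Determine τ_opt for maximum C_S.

Setting dC_S/dτ = 0 gives τ_opt = ln(k₂/k₁)/(k₂−k₁).
= ln(1.41/0.213)/(1.41−0.213) = ln(6.620)/1.197 = 1.890/1.197 = 1.58 min.

1.58 min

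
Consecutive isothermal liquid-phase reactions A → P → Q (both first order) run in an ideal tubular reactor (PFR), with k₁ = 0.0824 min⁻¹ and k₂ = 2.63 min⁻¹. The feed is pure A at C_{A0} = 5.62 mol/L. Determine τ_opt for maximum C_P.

1.36 min

The intermediate peaks when r₁ = r₂, i.e. k₁e^(−k₁τ) = k₂e^(−k₂τ), giving τ_opt = ln(k₂/k₁)/(k₂−k₁).
= ln(2.63/0.0824)/(2.63−0.0824) = ln(31.92)/2.548 = 3.463/2.548 = 1.36 min.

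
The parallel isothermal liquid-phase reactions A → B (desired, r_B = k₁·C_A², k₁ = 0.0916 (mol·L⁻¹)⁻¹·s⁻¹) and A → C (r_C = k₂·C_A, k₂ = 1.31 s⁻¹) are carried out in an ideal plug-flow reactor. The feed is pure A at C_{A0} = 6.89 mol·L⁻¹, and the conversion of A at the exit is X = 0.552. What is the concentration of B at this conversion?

0.974 mol·L⁻¹

C_A = C_{A0}(1−X) = 3.087 mol·L⁻¹.
Along a PFR/batch, dC_C/dC_A = −r_C/(r_B+r_C) = −k₂/(k₂+k₁·C_A).
Integrating from C_{A0} to C_A: C_C = (1.31/0.0916)·ln[(1.31+0.0916·6.89)/(1.31+0.0916·3.09)] = 14.30·ln(1.941/1.593) = 2.829 mol·L⁻¹.
Then C_B = (C_{A0}−C_A) − C_C = 3.803 − 2.829 = 0.9743 mol·L⁻¹.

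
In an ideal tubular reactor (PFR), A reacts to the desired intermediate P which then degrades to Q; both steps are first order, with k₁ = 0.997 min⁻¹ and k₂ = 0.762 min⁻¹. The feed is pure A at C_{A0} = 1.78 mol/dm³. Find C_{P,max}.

At the optimum, C_{P,max}/C_{A0} = (k₁/k₂)^[k₂/(k₂−k₁)].
= (0.997/0.762)^(0.762/(0.762−0.997)) = (1.308)^(-3.243) = 0.4183.
C_{P,max} = 0.4183×1.78 = 0.745 mol/dm³.

0.745 mol/dm³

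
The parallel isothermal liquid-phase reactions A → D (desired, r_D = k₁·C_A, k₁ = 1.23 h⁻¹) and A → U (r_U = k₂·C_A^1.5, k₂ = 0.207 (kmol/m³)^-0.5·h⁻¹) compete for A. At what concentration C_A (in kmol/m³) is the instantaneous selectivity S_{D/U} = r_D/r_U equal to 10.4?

S_{D/U} = (k₁/k₂)·C_A^-0.5 ⇒ C_A = (S·k₂/k₁)^(-2).
= (10.4×0.207/1.23)^(-2) = (1.750)^(-2) = 0.326 kmol/m³.

0.326 kmol/m³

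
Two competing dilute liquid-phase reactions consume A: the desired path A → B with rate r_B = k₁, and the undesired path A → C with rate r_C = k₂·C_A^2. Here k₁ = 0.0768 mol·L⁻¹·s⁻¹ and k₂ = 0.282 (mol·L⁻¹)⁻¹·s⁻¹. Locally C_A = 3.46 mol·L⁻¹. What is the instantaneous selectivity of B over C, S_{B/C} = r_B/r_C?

0.0227

S_{B/C} = r_B/r_C = (k₁)/(k₂·C_A^2) = (k₁/k₂)·C_A^-2.
= (0.0768) / (0.282×3.460^2) = 0.07680/3.376 = 0.0227.
The undesired path is higher order in A, so low C_A (CSTR or dilute feed) favours B.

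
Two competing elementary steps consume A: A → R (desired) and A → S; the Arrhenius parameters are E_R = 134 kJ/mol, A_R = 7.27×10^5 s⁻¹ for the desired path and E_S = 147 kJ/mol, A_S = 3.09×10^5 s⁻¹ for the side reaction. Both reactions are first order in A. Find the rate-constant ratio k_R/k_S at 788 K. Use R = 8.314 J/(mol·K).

k_R/k_S = (A_R/A_S)·exp[−(E_R−E_S)/(RT)] = (A_R/A_S)·exp[(E_S−E_R)/(RT)].
(E_S−E_R)/(RT) = (147−134)×10³/(8.314×788) = 13000/6551 = 1.984.
k_R/k_S = (7.27×10^5/3.09×10^5)·exp(1.984) = 2.353 × 7.274 = 17.1.

17.1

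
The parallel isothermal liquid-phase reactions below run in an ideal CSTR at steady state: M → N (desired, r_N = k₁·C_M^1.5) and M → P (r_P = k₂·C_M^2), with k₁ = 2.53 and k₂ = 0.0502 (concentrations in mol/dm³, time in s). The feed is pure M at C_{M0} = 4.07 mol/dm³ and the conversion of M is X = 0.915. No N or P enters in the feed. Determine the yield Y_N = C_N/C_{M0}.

Exit C_M = C_{M0}(1−X) = 4.07×0.0850 = 0.3459 mol/dm³.
A CSTR operates uniformly at the exit composition, giving r_N = 0.5148 and r_P = 0.006008 (each k·C_M^n at C_M = 0.3459).
Fraction of consumed M going to N: r_N/(r_N+r_P) = 0.9885.
C_N = 0.9885·C_{M0}·X = 0.9885×4.07×0.915 = 3.68 mol/dm³; Y_N = C_N/C_{M0} = 0.904.

0.904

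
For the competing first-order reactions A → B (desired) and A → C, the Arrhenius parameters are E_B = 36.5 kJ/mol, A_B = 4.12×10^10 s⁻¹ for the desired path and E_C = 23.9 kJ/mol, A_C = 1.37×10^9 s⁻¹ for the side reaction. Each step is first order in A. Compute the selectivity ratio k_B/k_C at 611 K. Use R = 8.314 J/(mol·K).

2.52

With equal orders, S_{B/C} = k_B/k_C = (A_B/A_C)·exp[(E_C−E_B)/(RT)].
(E_C−E_B)/(RT) = (23.9−36.5)×10³/(8.314×611) = -12600/5080 = -2.480.
k_B/k_C = (4.12×10^10/1.37×10^9)·exp(-2.480) = 30.07 × 0.08371 = 2.52.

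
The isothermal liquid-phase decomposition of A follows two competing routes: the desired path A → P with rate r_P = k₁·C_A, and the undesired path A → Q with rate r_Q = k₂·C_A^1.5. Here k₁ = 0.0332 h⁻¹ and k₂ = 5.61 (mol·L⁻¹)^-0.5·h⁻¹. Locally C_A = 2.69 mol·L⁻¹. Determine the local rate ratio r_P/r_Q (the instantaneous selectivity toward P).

0.00361

S_{P/Q} = r_P/r_Q = (k₁·C_A)/(k₂·C_A^1.5) = (k₁/k₂)·C_A^-0.5.
= (0.0332×2.690) / (5.61×2.690^1.5) = 0.08931/24.75 = 0.00361.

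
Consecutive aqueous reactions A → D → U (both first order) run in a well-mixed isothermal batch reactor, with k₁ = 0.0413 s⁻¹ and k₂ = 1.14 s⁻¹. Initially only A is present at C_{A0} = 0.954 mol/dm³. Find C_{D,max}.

0.0305 mol/dm³

At the optimum, C_{D,max}/C_{A0} = (k₁/k₂)^[k₂/(k₂−k₁)].
= (0.0413/1.14)^(1.14/(1.14−0.0413)) = (0.03623)^(1.038) = 0.03198.
C_{D,max} = 0.03198×0.954 = 0.0305 mol/dm³.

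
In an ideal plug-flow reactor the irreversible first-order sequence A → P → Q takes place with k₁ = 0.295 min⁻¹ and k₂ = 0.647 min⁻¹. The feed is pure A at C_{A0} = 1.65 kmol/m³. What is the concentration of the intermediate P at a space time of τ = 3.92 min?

For first-order series with pure A initially, C_P(τ) = k₁C_{A0}/(k₂−k₁)·(e^(−k₁τ) − e^(−k₂τ)).
e^(−k₁τ) = e^(−0.295×3.92) = e^(−1.156) = 0.3146; e^(−k₂τ) = e^(−2.536) = 0.07916.
C_P = 0.295×1.65/(0.647−0.295) × (0.3146−0.07916) = 1.383×0.2355 = 0.3256 kmol/m³.

0.326 kmol/m³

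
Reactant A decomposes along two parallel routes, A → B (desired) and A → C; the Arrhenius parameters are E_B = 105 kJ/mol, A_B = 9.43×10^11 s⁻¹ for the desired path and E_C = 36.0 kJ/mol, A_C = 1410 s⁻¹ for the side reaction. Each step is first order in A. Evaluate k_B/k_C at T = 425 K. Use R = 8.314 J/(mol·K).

Since both paths have the same order in A, the concentration cancels and S_{B/C} = k_B/k_C = (A_B/A_C)·exp[(E_C−E_B)/(RT)].
(E_C−E_B)/(RT) = (36.0−105)×10³/(8.314×425) = -69000/3533 = -19.53.
k_B/k_C = (9.43×10^11/1410)·exp(-19.53) = 6.688×10^8 × 3.306×10^-9 = 2.21.

2.21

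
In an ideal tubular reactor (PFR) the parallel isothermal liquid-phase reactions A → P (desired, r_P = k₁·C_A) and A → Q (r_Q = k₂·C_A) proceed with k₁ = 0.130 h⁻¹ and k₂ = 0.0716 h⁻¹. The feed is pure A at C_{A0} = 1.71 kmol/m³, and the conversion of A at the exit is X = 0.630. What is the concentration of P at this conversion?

C_A = C_{A0}(1−X) = 0.6327 kmol/m³.
Both paths are first order in A, so the instantaneous fraction to P is constant: dC_P/d(−C_A) = k₁/(k₁+k₂) = 0.6448.
C_P = 0.6448·(C_{A0}−C_A) = 0.6448×1.077 = 0.695 kmol/m³.

0.695 kmol/m³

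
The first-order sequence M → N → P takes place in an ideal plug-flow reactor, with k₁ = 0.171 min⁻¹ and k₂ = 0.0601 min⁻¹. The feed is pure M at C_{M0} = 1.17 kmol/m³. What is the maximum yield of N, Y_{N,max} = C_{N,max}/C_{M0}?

0.567

At the optimum, C_{N,max}/C_{M0} = (k₁/k₂)^[k₂/(k₂−k₁)].
= (0.171/0.0601)^(0.0601/(0.0601−0.171)) = (2.845)^(-0.5419) = 0.5674.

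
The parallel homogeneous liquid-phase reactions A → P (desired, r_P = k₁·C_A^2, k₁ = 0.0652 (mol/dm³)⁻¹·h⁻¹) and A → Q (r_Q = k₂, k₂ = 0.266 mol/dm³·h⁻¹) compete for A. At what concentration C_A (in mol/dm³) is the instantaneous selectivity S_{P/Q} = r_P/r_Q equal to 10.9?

6.67 mol/dm³

S_{P/Q} = (k₁/k₂)·C_A^2 ⇒ C_A = (S·k₂/k₁)^(0.5).
= (10.9×0.266/0.0652)^(0.5) = (44.47)^(0.5) = 6.67 mol/dm³.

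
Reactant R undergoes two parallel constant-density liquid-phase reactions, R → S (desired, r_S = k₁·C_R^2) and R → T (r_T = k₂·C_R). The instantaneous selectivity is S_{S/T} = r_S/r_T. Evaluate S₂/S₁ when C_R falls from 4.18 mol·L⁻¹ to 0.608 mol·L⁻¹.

0.145

S_{S/T} = (k₁/k₂)·C_R, so S₂/S₁ = (C_{R,2}/C_{R,1}).
= 0.608/4.18 = 0.145.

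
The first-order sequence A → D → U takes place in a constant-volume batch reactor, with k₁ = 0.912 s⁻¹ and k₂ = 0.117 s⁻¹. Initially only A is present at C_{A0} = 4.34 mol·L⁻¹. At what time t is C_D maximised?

2.58 s

For first-order series the maximum of C_D occurs at t_opt = ln(k₂/k₁)/(k₂−k₁).
= ln(0.117/0.912)/(0.117−0.912) = ln(0.1283)/-0.7950 = -2.053/-0.7950 = 2.58 s.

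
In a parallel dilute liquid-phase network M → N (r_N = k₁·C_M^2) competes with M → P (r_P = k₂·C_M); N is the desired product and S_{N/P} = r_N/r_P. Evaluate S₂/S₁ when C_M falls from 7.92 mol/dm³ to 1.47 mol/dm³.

S_{N/P} = (k₁/k₂)·C_M, so S₂/S₁ = (C_{M,2}/C_{M,1}).
= 1.47/7.92 = 0.186.
Selectivity toward N falls as C_M falls — high-concentration operation is favoured.

0.186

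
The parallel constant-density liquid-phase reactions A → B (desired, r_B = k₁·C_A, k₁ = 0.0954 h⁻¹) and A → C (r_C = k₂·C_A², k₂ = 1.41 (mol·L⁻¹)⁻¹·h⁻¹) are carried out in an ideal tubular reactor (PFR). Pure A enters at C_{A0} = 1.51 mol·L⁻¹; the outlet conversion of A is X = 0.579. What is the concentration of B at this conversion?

C_A = C_{A0}(1−X) = 0.6357 mol·L⁻¹.
Along a PFR/batch, dC_B/dC_A = −r_B/(r_B+r_C) = −k₁/(k₁+k₂·C_A).
Integrating from C_{A0} to C_A: C_B = (0.0954/1.41)·ln[(0.0954+1.41·1.51)/(0.0954+1.41·0.636)] = 0.06766·ln(2.224/0.9918) = 0.05466 mol·L⁻¹.

0.0547 mol·L⁻¹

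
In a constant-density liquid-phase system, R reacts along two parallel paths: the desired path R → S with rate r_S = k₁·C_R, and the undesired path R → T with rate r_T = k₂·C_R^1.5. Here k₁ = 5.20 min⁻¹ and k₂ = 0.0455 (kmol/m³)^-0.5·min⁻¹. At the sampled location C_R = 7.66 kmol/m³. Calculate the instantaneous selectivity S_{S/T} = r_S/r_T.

S_{S/T} = r_S/r_T = (k₁·C_R)/(k₂·C_R^1.5) = (k₁/k₂)·C_R^-0.5.
= (5.20×7.660) / (0.0455×7.660^1.5) = 39.83/0.9646 = 41.3.
The undesired path is higher order in R, so low C_R (CSTR or dilute feed) favours S.

41.3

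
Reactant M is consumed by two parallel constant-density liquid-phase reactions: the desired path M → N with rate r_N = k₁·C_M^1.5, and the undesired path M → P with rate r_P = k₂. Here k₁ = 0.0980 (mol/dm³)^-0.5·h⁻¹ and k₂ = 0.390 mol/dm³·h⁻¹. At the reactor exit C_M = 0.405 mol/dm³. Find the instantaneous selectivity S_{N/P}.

0.0648

S_{N/P} = r_N/r_P = (k₁·C_M^1.5)/(k₂) = (k₁/k₂)·C_M^1.5.
= (0.0980×0.4050^1.5) / (0.390) = 0.02526/0.3900 = 0.0648.
Since the desired path is higher order in M, keeping C_M high (PFR or concentrated feed) favours N.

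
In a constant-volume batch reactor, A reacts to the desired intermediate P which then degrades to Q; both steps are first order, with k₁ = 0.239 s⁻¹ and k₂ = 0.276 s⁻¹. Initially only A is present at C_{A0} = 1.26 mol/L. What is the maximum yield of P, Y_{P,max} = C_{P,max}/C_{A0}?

0.342

At the optimum, C_{P,max}/C_{A0} = (k₁/k₂)^[k₂/(k₂−k₁)].
= (0.239/0.276)^(0.276/(0.276−0.239)) = (0.8659)^(7.459) = 0.3417.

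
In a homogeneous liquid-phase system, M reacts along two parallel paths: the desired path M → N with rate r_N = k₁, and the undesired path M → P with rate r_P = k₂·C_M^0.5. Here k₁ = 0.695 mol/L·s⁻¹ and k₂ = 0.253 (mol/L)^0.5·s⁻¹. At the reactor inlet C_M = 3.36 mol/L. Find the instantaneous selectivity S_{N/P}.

1.50

S_{N/P} = r_N/r_P = (k₁)/(k₂·C_M^0.5) = (k₁/k₂)·C_M^-0.5.
= (0.695) / (0.253×3.360^0.5) = 0.6950/0.4638 = 1.50.
The undesired path is higher order in M, so low C_M (CSTR or dilute feed) favours N.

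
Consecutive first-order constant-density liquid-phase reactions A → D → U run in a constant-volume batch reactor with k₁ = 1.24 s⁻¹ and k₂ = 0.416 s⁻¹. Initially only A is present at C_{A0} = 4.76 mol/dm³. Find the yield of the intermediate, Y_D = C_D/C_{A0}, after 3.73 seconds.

0.304

For first-order series with pure A initially, C_D(t) = k₁C_{A0}/(k₂−k₁)·(e^(−k₁t) − e^(−k₂t)).
e^(−k₁t) = e^(−1.24×3.73) = e^(−4.625) = 0.009802; e^(−k₂t) = e^(−1.552) = 0.2119.
C_D = 1.24×4.76/(0.416−1.24) × (0.009802−0.2119) = (-7.163)×(-0.2021) = 1.448 mol/dm³.
Y_D = C_D/C_{A0} = 1.448/4.76 = 0.304.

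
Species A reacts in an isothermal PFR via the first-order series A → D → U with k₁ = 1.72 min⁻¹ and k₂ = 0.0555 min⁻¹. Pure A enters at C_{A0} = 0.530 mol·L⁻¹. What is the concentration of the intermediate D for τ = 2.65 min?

0.467 mol·L⁻¹

Solving the coupled first-order balances gives C_D(τ) = [k₁/(k₂−k₁)]·C_{A0}·(e^(−k₁τ) − e^(−k₂τ)).
e^(−k₁τ) = e^(−1.72×2.65) = e^(−4.558) = 0.01048; e^(−k₂τ) = e^(−0.1471) = 0.8632.
C_D = 1.72×0.530/(0.0555−1.72) × (0.01048−0.8632) = (-0.5477)×(-0.8527) = 0.4670 mol·L⁻¹.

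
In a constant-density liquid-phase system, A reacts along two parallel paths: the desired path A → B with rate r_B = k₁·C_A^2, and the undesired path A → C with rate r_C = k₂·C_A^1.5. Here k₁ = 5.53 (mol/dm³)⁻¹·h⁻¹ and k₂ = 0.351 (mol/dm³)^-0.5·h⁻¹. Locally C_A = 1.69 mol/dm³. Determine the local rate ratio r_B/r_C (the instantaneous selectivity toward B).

S_{B/C} = r_B/r_C = (k₁·C_A^2)/(k₂·C_A^1.5) = (k₁/k₂)·C_A^0.5.
= (5.53×1.690^2) / (0.351×1.690^1.5) = 15.79/0.7711 = 20.5.

20.5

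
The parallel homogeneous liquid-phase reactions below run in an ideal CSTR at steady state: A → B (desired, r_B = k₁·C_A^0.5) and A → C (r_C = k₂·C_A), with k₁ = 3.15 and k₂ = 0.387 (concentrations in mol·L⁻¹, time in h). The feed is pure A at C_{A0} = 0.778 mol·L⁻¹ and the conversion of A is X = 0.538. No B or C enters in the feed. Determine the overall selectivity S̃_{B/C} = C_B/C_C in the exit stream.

13.6

Exit C_A = C_{A0}(1−X) = 0.778×0.462 = 0.3594 mol·L⁻¹.
A CSTR operates uniformly at the exit composition, giving r_B = 1.889 and r_C = 0.1391 (each k·C_A^n at C_A = 0.3594).
Overall selectivity = C_B/C_C = r_Bτ/(r_Cτ) = r_B/r_C = 13.6.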